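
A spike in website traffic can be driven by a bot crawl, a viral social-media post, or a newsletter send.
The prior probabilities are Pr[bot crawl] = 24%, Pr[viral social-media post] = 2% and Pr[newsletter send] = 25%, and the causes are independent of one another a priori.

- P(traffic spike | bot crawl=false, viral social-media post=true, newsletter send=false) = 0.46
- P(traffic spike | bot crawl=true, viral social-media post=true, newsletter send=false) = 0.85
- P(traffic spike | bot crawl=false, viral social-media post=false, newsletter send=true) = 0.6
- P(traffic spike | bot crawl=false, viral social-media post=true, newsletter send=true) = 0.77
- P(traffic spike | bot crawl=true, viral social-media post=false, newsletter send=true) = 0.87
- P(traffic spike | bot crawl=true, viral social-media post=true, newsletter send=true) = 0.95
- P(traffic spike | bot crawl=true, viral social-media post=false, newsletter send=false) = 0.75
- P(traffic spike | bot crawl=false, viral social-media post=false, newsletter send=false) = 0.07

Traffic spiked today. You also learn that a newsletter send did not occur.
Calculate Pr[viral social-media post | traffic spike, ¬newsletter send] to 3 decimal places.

Numerator (weight on configurations with viral social-media post): 0.006992 + 0.004080 = 0.011072
The normalizing constant is 0.07·0.76·0.98 + 0.46·0.76·0.02 + 0.75·0.24·0.98 + 0.85·0.24·0.02 = 0.239608
Posterior = 0.011072 / 0.239608 ≈ 0.046

Pr[viral social-media post | traffic spike, ¬newsletter send] ≈ 0.046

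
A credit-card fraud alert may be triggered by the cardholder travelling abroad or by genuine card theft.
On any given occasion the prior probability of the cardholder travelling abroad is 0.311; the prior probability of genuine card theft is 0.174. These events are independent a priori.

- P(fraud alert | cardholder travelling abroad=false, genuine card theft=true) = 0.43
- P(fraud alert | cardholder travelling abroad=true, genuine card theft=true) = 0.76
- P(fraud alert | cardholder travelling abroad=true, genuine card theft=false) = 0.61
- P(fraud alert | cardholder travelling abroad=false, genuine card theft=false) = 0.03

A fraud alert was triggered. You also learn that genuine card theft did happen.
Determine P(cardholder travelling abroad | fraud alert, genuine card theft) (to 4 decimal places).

P(fraud alert | genuine card theft) = 0.43*0.689 + 0.76*0.311 = 0.296270 + 0.236360 = 0.532630
Restricting to configurations with cardholder travelling abroad present: 0.76*0.311 = 0.236360.
So P(cardholder travelling abroad | fraud alert, genuine card theft) = 0.236360/0.532630 ≈ 0.4438.

P(cardholder travelling abroad | fraud alert, genuine card theft) ≈ 0.4438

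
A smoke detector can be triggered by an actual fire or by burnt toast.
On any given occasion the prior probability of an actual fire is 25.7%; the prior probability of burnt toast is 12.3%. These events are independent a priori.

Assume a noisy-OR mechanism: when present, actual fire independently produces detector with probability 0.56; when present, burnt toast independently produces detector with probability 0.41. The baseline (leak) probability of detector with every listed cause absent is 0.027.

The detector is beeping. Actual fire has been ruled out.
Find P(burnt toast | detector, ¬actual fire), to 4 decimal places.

Under noisy-OR, P(detector | causes) = 1 − (1−0.027)·∏(1−qᵢ) over the active causes.
P(detector | ¬actual fire) = 0.027×0.877 + 0.42593×0.123 = 0.023679 + 0.052389 = 0.076068
Of this, 0.052389 comes from 0.42593×0.123 (the burnt toast=true cases).
P(burnt toast | detector, ¬actual fire) = 0.052389 / 0.076068 ≈ 0.6887

P(burnt toast | detector, ¬actual fire) ≈ 0.6887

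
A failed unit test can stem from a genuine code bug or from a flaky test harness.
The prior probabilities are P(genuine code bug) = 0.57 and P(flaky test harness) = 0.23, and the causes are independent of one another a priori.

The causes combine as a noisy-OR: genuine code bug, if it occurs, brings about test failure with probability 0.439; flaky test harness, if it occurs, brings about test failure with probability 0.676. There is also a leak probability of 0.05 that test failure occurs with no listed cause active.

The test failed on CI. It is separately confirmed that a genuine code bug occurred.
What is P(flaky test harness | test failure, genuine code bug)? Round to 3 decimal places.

Under noisy-OR, P(test failure | causes) = 1 − (1−0.05)·∏(1−qᵢ) over the active causes.
Numerator (weight on configurations with flaky test harness): 0.827324×0.23 = 0.190285
The normalizing constant is 0.46705×0.77 + 0.827324×0.23 = 0.549914
P(flaky test harness | test failure, genuine code bug) = 0.190285/0.549914 ≈ 0.346

P(flaky test harness | test failure, genuine code bug) ≈ 0.346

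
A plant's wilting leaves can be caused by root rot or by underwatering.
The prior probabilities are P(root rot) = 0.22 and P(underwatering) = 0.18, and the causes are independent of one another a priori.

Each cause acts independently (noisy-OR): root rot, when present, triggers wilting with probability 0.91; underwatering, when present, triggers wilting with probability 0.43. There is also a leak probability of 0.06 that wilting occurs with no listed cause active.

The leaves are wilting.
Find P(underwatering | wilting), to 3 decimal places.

P(underwatering | wilting) ≈ 0.336

Under noisy-OR, P(wilting | causes) = 1 − (1−0.06)·∏(1−qᵢ) over the active causes.
P(wilting) = 0.06*0.78*0.82 + 0.4642*0.78*0.18 + 0.9154*0.22*0.82 + 0.951778*0.22*0.18 = 0.038376 + 0.065174 + 0.165138 + 0.037690 = 0.306378
Of this, 0.102864 comes from 0.065174 + 0.037690 (the underwatering=true cases).
So P(underwatering | wilting) = 0.102864/0.306378 ≈ 0.336.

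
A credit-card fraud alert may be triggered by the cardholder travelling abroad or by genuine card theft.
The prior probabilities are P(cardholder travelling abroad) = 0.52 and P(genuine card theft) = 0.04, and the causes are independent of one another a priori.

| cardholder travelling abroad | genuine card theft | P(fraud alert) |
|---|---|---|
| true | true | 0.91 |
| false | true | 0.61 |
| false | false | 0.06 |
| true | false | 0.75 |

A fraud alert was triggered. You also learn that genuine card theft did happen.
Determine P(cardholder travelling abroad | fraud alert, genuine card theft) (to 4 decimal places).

Enumerate both values of cardholder travelling abroad and weight by the priors:
  P(fraud alert | genuine card theft) = 0.61×0.48 + 0.91×0.52
        = 0.292800 + 0.473200 = 0.766000
Configurations with cardholder travelling abroad contribute 0.473200, so
  P(cardholder travelling abroad | fraud alert, genuine card theft) = 0.473200 / 0.766000 ≈ 0.6178

P(cardholder travelling abroad | fraud alert, genuine card theft) ≈ 0.6178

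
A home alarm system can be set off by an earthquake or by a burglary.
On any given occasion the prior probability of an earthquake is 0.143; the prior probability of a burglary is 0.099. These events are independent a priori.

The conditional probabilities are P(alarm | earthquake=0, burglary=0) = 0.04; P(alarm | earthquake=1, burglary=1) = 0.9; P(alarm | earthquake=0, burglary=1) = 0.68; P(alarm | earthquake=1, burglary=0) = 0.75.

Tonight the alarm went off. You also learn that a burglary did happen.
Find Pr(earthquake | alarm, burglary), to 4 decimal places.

P(alarm | burglary) = 0.68*0.857 + 0.9*0.143 = 0.582760 + 0.128700 = 0.711460
The earthquake-present share is 0.9*0.143 = 0.128700.
P(earthquake | alarm, burglary) = 0.128700 / 0.711460 ≈ 0.1809

Pr(earthquake | alarm, burglary) ≈ 0.1809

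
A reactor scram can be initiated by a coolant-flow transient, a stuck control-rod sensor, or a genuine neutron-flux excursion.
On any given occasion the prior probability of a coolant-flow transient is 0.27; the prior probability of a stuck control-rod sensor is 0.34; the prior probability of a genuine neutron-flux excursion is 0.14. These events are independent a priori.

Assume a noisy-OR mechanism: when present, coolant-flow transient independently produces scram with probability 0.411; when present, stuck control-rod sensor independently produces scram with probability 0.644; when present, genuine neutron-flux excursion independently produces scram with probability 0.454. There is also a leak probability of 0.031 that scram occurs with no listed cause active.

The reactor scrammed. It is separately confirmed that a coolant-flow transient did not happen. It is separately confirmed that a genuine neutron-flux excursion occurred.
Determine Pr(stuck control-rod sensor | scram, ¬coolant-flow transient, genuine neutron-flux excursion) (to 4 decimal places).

Under noisy-OR, P(scram | causes) = 1 − (1−0.031)·∏(1−qᵢ) over the active causes.
Enumerate both values of stuck control-rod sensor and weight by the priors:
  P(scram | ¬coolant-flow transient, genuine neutron-flux excursion) = 0.470926*0.66 + 0.81165*0.34
        = 0.310811 + 0.275961 = 0.586772
Keeping only the stuck control-rod sensor-present terms gives 0.275961, so
  P(stuck control-rod sensor | scram, ¬coolant-flow transient, genuine neutron-flux excursion) = 0.275961 / 0.586772 ≈ 0.4703

Pr(stuck control-rod sensor | scram, ¬coolant-flow transient, genuine neutron-flux excursion) ≈ 0.4703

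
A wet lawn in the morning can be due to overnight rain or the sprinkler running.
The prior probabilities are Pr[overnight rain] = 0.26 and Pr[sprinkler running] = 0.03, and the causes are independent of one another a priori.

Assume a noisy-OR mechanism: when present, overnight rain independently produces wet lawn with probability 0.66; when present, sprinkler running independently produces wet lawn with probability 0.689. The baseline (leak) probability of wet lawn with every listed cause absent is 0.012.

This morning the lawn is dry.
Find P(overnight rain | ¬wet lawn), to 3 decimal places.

P(overnight rain | ¬wet lawn) ≈ 0.107

Under noisy-OR, P(wet lawn | causes) = 1 − (1−0.012)·∏(1−qᵢ) over the active causes.
Numerator (weight on configurations with overnight rain): 0.084719 + 0.000815 = 0.085534
Denominator P(¬wet lawn): 0.988·0.74·0.97 + 0.307268·0.74·0.03 + 0.33592·0.26·0.97 + 0.104471·0.26·0.03 = 0.801541
Posterior = 0.085534 / 0.801541 ≈ 0.107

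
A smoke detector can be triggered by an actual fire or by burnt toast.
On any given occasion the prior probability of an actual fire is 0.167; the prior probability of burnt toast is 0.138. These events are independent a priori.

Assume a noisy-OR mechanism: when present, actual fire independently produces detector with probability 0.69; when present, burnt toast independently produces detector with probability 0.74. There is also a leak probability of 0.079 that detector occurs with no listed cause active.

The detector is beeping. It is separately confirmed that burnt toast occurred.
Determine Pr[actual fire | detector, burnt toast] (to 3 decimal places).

Under noisy-OR, P(detector | causes) = 1 − (1−0.079)·∏(1−qᵢ) over the active causes.
By total probability over both values of actual fire:
  P(detector | burnt toast) = 0.76054×0.833 + 0.925767×0.167
        = 0.633530 + 0.154603 = 0.788133
The terms with actual fire present sum to 0.154603, so
  P(actual fire | detector, burnt toast) = 0.154603 / 0.788133 ≈ 0.196

Pr[actual fire | detector, burnt toast] ≈ 0.196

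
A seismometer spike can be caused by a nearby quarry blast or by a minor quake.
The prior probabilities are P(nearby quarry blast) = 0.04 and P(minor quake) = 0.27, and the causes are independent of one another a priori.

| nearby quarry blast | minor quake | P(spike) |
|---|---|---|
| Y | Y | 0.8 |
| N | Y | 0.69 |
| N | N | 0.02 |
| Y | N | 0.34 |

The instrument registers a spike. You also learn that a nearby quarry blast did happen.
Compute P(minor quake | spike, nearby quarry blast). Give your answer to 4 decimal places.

P(minor quake | spike, nearby quarry blast) ≈ 0.4653

Sum P(spike|·) weighted by the priors over both values of minor quake:
  P(spike | nearby quarry blast) = 0.34*0.73 + 0.8*0.27
        = 0.248200 + 0.216000 = 0.464200
The terms with minor quake present sum to 0.216000, so
  P(minor quake | spike, nearby quarry blast) = 0.216000 / 0.464200 ≈ 0.4653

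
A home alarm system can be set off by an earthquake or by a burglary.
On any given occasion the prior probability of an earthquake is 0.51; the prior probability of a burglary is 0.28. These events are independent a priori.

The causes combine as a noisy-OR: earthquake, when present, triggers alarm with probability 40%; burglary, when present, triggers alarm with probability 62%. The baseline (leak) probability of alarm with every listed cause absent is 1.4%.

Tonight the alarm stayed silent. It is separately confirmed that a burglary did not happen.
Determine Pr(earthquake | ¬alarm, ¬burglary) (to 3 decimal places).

Pr(earthquake | ¬alarm, ¬burglary) ≈ 0.384

Under noisy-OR, P(alarm | causes) = 1 − (1−0.014)·∏(1−qᵢ) over the active causes.
Numerator (weight on configurations with earthquake): 0.5916·0.51 = 0.301716
Denominator P(¬alarm | ¬burglary): 0.986·0.49 + 0.5916·0.51 = 0.784856
P(earthquake | ¬alarm, ¬burglary) = 0.301716/0.784856 ≈ 0.384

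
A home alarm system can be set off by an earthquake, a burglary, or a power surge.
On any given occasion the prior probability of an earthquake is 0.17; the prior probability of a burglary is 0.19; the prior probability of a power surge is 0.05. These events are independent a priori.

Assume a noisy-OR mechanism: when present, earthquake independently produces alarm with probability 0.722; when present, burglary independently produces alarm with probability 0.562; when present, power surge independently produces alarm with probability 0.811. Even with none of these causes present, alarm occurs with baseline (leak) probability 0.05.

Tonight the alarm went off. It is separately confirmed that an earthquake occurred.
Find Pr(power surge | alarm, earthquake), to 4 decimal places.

Pr(power surge | alarm, earthquake) ≈ 0.0617

Under noisy-OR, P(alarm | causes) = 1 − (1−0.05)·∏(1−qᵢ) over the active causes.
P(alarm | earthquake) = 0.7359·0.81·0.95 + 0.950085·0.81·0.05 + 0.884324·0.19·0.95 + 0.978137·0.19·0.05 = 0.566275 + 0.038478 + 0.159620 + 0.009292 = 0.773665
The power surge-present share is 0.038478 + 0.009292 = 0.047770.
P(power surge | alarm, earthquake) = 0.047770 / 0.773665 ≈ 0.0617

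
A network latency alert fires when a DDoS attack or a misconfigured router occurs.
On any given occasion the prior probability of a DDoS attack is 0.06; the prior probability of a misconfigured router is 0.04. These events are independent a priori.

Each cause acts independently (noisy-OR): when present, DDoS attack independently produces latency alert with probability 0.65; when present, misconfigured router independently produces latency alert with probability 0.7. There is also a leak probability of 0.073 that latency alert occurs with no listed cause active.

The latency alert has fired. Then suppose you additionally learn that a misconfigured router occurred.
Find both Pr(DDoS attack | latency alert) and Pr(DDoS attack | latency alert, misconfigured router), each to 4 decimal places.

Pr(DDoS attack | latency alert) ≈ 0.3063; Pr(DDoS attack | latency alert, misconfigured router) ≈ 0.0739

Under noisy-OR, P(latency alert | causes) = 1 − (1−0.073)·∏(1−qᵢ) over the active causes.
Sum P(latency alert|·) weighted by the priors over the 4 (DDoS attack, misconfigured router) configurations:
  P(latency alert) = 0.073×0.94×0.96 + 0.7219×0.94×0.04 + 0.67555×0.06×0.96 + 0.902665×0.06×0.04
        = 0.065875 + 0.027143 + 0.038912 + 0.002166 = 0.134096
The terms with DDoS attack present sum to 0.041078, so
  P(DDoS attack | latency alert) = 0.041078 / 0.134096 ≈ 0.3063

Now also conditioning on misconfigured router=true:
By total probability over both values of DDoS attack:
  P(latency alert | misconfigured router) = 0.7219*0.94 + 0.902665*0.06
        = 0.678586 + 0.054160 = 0.732746
Configurations with DDoS attack contribute 0.054160, so
  P(DDoS attack | latency alert, misconfigured router) = 0.054160 / 0.732746 ≈ 0.0739
— misconfigured router explains away the evidence for DDoS attack.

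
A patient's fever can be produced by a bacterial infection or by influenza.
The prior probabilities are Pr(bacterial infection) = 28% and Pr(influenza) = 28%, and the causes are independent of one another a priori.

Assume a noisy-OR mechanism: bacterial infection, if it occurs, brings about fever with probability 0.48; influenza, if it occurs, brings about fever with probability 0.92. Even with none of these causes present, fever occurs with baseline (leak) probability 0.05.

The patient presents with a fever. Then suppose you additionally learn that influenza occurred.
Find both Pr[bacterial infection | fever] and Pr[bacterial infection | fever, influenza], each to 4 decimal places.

Pr[bacterial infection | fever] ≈ 0.4552; Pr[bacterial infection | fever, influenza] ≈ 0.2879

Under noisy-OR, P(fever | causes) = 1 − (1−0.05)·∏(1−qᵢ) over the active causes.
Enumerate the 4 (bacterial infection, influenza) configurations and weight by the priors:
  P(fever) = 0.05·0.72·0.72 + 0.924·0.72·0.28 + 0.506·0.28·0.72 + 0.96048·0.28·0.28
        = 0.025920 + 0.186278 + 0.102010 + 0.075302 = 0.389510
Configurations with bacterial infection contribute 0.177312, so
  P(bacterial infection | fever) = 0.177312 / 0.389510 ≈ 0.4552

Now condition on the additional information:
Weight on bacterial infection=true, given the evidence: 0.96048*0.28 = 0.268934
Normalizer over all consistent configurations: 0.924*0.72 + 0.96048*0.28 = 0.934214
Posterior = 0.268934 / 0.934214 ≈ 0.2879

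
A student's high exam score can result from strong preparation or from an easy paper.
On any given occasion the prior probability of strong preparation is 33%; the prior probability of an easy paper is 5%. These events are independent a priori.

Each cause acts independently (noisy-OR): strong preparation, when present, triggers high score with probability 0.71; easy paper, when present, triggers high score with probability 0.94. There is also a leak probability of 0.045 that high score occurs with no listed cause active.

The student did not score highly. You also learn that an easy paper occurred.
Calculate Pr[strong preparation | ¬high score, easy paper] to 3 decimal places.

Pr[strong preparation | ¬high score, easy paper] ≈ 0.125

Under noisy-OR, P(high score | causes) = 1 − (1−0.045)·∏(1−qᵢ) over the active causes.
P(¬high score | easy paper) = 0.0573×0.67 + 0.016617×0.33 = 0.038391 + 0.005484 = 0.043875
The strong preparation-present share is 0.016617×0.33 = 0.005484.
So P(strong preparation | ¬high score, easy paper) = 0.005484/0.043875 ≈ 0.125.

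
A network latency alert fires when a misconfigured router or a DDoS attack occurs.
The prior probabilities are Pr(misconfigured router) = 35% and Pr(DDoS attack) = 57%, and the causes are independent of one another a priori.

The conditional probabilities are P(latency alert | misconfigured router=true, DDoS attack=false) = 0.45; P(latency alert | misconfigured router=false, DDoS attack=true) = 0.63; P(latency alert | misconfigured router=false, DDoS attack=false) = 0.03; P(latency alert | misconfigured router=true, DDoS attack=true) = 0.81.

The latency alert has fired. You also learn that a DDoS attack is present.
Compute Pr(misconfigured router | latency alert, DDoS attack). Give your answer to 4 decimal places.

For the numerator, keep only misconfigured router=true terms: 0.81×0.35 = 0.283500
Normalizer over all consistent configurations: 0.63×0.65 + 0.81×0.35 = 0.693000
Posterior = 0.283500 / 0.693000 ≈ 0.4091

Pr(misconfigured router | latency alert, DDoS attack) ≈ 0.4091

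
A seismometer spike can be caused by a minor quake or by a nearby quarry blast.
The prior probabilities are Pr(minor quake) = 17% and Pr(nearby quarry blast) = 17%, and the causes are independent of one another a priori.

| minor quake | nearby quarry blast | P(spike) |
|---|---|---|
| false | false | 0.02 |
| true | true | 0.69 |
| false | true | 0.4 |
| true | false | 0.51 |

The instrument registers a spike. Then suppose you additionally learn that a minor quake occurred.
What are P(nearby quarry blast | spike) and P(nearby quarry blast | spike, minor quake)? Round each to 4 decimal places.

Numerator (weight on configurations with nearby quarry blast): 0.056440 + 0.019941 = 0.076381
Normalizer over all consistent configurations: 0.02·0.83·0.83 + 0.4·0.83·0.17 + 0.51·0.17·0.83 + 0.69·0.17·0.17 = 0.162120
Posterior = 0.076381 / 0.162120 ≈ 0.4711

Now condition on the additional information:
Weight on nearby quarry blast=true, given the evidence: 0.69·0.17 = 0.117300
Normalizer over all consistent configurations: 0.51·0.83 + 0.69·0.17 = 0.540600
P(nearby quarry blast | spike, minor quake) = 0.117300/0.540600 ≈ 0.2170

P(nearby quarry blast | spike) ≈ 0.4711; P(nearby quarry blast | spike, minor quake) ≈ 0.2170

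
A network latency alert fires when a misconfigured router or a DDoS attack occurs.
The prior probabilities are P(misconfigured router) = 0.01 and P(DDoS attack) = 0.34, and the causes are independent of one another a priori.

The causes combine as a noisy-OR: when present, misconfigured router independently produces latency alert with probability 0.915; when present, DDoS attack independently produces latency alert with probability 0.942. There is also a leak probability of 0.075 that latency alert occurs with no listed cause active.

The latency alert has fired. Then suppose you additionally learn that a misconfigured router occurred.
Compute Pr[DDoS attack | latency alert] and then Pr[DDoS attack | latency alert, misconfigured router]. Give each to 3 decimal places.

Pr[DDoS attack | latency alert] ≈ 0.854; Pr[DDoS attack | latency alert, misconfigured router] ≈ 0.358

Under noisy-OR, P(latency alert | causes) = 1 − (1−0.075)·∏(1−qᵢ) over the active causes.
P(latency alert) = 0.075×0.99×0.66 + 0.94635×0.99×0.34 + 0.921375×0.01×0.66 + 0.99544×0.01×0.34 = 0.049005 + 0.318541 + 0.006081 + 0.003384 = 0.377011
Restricting to configurations with DDoS attack present: 0.318541 + 0.003384 = 0.321925.
P(DDoS attack | latency alert) = 0.321925 / 0.377011 ≈ 0.854

Now also conditioning on misconfigured router=true:
Sum P(latency alert|·) weighted by the priors over both values of DDoS attack:
  P(latency alert | misconfigured router) = 0.921375*0.66 + 0.99544*0.34
        = 0.608108 + 0.338450 = 0.946558
Keeping only the DDoS attack-present terms gives 0.338450, so
  P(DDoS attack | latency alert, misconfigured router) = 0.338450 / 0.946558 ≈ 0.358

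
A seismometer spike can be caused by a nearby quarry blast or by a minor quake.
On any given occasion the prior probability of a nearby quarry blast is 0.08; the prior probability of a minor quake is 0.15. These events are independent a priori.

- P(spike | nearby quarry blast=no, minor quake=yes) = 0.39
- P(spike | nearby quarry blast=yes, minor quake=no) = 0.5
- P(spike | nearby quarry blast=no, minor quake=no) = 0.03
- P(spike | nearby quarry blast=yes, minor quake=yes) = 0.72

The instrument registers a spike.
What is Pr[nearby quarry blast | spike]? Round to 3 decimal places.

Pr[nearby quarry blast | spike] ≈ 0.356

P(spike) = 0.03*0.92*0.85 + 0.39*0.92*0.15 + 0.5*0.08*0.85 + 0.72*0.08*0.15 = 0.023460 + 0.053820 + 0.034000 + 0.008640 = 0.119920
Of this, 0.042640 comes from 0.034000 + 0.008640 (the nearby quarry blast=true cases).
Hence the posterior is 0.042640/0.119920 ≈ 0.356.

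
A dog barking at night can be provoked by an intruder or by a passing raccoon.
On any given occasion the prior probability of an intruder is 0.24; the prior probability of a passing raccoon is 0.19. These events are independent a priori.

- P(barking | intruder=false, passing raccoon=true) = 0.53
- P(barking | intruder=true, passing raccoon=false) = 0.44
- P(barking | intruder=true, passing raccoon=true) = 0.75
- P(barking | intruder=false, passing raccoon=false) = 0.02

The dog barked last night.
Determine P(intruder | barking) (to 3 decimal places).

P(intruder | barking) ≈ 0.574

Numerator (weight on configurations with intruder): 0.085536 + 0.034200 = 0.119736
The normalizing constant is 0.02·0.76·0.81 + 0.53·0.76·0.19 + 0.44·0.24·0.81 + 0.75·0.24·0.19 = 0.208580
Posterior = 0.119736 / 0.208580 ≈ 0.574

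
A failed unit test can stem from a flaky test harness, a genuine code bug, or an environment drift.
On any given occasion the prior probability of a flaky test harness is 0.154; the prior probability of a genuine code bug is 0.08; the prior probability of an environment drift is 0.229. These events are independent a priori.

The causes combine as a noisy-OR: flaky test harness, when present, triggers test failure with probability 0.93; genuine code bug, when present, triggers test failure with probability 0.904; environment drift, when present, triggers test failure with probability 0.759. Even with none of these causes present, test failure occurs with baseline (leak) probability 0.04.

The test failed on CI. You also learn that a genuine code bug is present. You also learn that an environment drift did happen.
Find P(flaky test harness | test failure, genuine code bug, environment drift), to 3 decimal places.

P(flaky test harness | test failure, genuine code bug, environment drift) ≈ 0.157

Under noisy-OR, P(test failure | causes) = 1 − (1−0.04)·∏(1−qᵢ) over the active causes.
P(test failure | genuine code bug, environment drift) = 0.977789*0.846 + 0.998445*0.154 = 0.827209 + 0.153761 = 0.980970
The flaky test harness-present share is 0.998445*0.154 = 0.153761.
Hence the posterior is 0.153761/0.980970 ≈ 0.157.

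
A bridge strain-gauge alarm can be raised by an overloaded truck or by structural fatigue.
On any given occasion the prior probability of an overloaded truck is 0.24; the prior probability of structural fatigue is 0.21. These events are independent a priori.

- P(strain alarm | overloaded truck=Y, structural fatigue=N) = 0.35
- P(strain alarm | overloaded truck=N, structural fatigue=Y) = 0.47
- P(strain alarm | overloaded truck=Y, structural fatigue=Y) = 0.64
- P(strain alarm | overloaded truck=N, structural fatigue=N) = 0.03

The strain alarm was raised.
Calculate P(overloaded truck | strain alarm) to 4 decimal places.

P(overloaded truck | strain alarm) ≈ 0.5146

P(strain alarm) = 0.03*0.76*0.79 + 0.47*0.76*0.21 + 0.35*0.24*0.79 + 0.64*0.24*0.21 = 0.018012 + 0.075012 + 0.066360 + 0.032256 = 0.191640
The overloaded truck-present share is 0.066360 + 0.032256 = 0.098616.
P(overloaded truck | strain alarm) = 0.098616 / 0.191640 ≈ 0.5146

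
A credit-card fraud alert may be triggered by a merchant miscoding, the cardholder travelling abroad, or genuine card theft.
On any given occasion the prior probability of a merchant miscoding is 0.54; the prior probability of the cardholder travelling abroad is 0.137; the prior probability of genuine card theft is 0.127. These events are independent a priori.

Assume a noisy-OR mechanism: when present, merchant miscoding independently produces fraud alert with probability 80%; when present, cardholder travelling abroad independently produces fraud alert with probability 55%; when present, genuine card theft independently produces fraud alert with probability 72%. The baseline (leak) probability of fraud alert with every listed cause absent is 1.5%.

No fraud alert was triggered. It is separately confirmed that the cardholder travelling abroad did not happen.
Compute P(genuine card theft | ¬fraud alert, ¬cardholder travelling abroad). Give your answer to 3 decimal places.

Under noisy-OR, P(fraud alert | causes) = 1 − (1−0.015)·∏(1−qᵢ) over the active causes.
For the numerator, keep only genuine card theft=true terms: 0.016112 + 0.003783 = 0.019895
Denominator P(¬fraud alert | ¬cardholder travelling abroad): 0.985*0.46*0.873 + 0.2758*0.46*0.127 + 0.197*0.54*0.873 + 0.05516*0.54*0.127 = 0.508321
P(genuine card theft | ¬fraud alert, ¬cardholder travelling abroad) = 0.019895/0.508321 ≈ 0.039

P(genuine card theft | ¬fraud alert, ¬cardholder travelling abroad) ≈ 0.039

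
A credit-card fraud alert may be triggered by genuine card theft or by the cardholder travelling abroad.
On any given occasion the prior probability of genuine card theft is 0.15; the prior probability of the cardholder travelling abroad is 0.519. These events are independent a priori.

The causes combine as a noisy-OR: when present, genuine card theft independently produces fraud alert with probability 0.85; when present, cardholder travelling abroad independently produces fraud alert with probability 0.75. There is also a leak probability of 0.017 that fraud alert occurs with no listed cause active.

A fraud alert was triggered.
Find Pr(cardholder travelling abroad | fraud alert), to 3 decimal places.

Pr(cardholder travelling abroad | fraud alert) ≈ 0.856

Under noisy-OR, P(fraud alert | causes) = 1 − (1−0.017)·∏(1−qᵢ) over the active causes.
For the numerator, keep only cardholder travelling abroad=true terms: 0.332737 + 0.074980 = 0.407717
Denominator P(fraud alert): 0.017·0.85·0.481 + 0.75425·0.85·0.519 + 0.85255·0.15·0.481 + 0.963137·0.15·0.519 = 0.476178
Posterior = 0.407717 / 0.476178 ≈ 0.856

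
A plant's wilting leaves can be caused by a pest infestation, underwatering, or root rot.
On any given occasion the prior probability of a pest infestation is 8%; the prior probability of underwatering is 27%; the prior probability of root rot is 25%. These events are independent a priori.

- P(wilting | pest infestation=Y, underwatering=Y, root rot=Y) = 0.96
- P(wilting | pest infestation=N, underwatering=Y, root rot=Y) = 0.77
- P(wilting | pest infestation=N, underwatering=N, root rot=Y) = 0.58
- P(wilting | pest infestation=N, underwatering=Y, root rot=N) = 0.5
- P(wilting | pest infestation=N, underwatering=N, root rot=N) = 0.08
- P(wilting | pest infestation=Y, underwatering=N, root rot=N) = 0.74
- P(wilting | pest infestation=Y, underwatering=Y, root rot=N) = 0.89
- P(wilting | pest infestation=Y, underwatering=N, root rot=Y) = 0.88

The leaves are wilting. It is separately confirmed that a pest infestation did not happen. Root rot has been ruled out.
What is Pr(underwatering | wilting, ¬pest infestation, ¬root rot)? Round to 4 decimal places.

P(wilting | ¬pest infestation, ¬root rot) = 0.08×0.73 + 0.5×0.27 = 0.058400 + 0.135000 = 0.193400
Restricting to configurations with underwatering present: 0.5×0.27 = 0.135000.
Hence the posterior is 0.135000/0.193400 ≈ 0.6980.

Pr(underwatering | wilting, ¬pest infestation, ¬root rot) ≈ 0.6980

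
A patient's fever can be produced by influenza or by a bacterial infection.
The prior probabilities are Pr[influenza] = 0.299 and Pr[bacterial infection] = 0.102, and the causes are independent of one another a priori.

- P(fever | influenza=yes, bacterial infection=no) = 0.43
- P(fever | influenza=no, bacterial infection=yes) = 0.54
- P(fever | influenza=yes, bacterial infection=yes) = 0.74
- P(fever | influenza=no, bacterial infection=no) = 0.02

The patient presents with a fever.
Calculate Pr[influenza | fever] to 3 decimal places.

By total probability over the 4 (influenza, bacterial infection) configurations:
  P(fever) = 0.02×0.701×0.898 + 0.54×0.701×0.102 + 0.43×0.299×0.898 + 0.74×0.299×0.102
        = 0.012590 + 0.038611 + 0.115456 + 0.022569 = 0.189226
Configurations with influenza contribute 0.138025, so
  P(influenza | fever) = 0.138025 / 0.189226 ≈ 0.729

Pr[influenza | fever] ≈ 0.729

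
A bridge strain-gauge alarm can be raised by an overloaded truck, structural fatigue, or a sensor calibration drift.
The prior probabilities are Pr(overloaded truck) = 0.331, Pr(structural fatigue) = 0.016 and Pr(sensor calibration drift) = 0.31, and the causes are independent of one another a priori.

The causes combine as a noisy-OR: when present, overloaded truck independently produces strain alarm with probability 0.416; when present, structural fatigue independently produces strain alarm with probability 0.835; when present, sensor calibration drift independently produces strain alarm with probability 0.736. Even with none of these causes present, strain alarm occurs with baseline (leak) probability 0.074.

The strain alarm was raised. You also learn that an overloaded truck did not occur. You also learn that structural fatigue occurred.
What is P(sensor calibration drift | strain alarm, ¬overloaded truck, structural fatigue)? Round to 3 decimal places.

Under noisy-OR, P(strain alarm | causes) = 1 − (1−0.074)·∏(1−qᵢ) over the active causes.
P(strain alarm | ¬overloaded truck, structural fatigue) = 0.84721*0.69 + 0.959663*0.31 = 0.584575 + 0.297496 = 0.882071
The sensor calibration drift-present share is 0.959663*0.31 = 0.297496.
So P(sensor calibration drift | strain alarm, ¬overloaded truck, structural fatigue) = 0.297496/0.882071 ≈ 0.337.

P(sensor calibration drift | strain alarm, ¬overloaded truck, structural fatigue) ≈ 0.337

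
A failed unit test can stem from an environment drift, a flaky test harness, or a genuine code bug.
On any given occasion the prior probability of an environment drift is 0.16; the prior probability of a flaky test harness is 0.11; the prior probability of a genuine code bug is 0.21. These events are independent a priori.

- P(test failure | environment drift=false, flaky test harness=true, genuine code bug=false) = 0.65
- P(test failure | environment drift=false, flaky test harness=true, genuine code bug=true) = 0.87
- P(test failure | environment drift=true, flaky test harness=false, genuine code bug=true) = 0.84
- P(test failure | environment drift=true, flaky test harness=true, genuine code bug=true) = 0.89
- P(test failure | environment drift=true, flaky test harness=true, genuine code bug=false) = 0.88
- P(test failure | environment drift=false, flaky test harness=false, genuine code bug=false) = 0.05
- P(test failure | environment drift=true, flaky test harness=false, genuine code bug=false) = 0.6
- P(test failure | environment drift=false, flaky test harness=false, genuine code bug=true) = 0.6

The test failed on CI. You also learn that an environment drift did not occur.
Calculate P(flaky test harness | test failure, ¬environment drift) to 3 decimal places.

P(test failure | ¬environment drift) = 0.05*0.89*0.79 + 0.6*0.89*0.21 + 0.65*0.11*0.79 + 0.87*0.11*0.21 = 0.035155 + 0.112140 + 0.056485 + 0.020097 = 0.223877
The flaky test harness-present share is 0.056485 + 0.020097 = 0.076582.
P(flaky test harness | test failure, ¬environment drift) = 0.076582 / 0.223877 ≈ 0.342

P(flaky test harness | test failure, ¬environment drift) ≈ 0.342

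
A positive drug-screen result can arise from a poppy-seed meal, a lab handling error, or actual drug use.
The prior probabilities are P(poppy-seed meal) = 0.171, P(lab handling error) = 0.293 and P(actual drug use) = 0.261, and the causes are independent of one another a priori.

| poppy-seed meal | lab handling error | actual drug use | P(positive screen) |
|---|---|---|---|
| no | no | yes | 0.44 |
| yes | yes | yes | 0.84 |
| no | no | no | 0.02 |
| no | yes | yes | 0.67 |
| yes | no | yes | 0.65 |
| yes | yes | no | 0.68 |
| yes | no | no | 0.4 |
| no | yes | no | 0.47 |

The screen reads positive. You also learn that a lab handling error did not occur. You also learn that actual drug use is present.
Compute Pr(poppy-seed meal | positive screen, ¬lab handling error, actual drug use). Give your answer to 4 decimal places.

Pr(poppy-seed meal | positive screen, ¬lab handling error, actual drug use) ≈ 0.2336

P(positive screen | ¬lab handling error, actual drug use) = 0.44*0.829 + 0.65*0.171 = 0.364760 + 0.111150 = 0.475910
Of this, 0.111150 comes from 0.65*0.171 (the poppy-seed meal=true cases).
Hence the posterior is 0.111150/0.475910 ≈ 0.2336.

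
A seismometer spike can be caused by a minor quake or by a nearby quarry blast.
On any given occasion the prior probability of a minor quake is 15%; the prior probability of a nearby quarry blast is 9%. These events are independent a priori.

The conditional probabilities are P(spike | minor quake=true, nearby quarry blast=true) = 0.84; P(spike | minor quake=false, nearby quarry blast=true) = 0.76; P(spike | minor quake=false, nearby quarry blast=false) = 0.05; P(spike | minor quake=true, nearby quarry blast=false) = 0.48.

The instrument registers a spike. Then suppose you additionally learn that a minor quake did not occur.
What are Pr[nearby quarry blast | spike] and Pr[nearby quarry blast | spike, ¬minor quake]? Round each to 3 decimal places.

Pr[nearby quarry blast | spike] ≈ 0.400; Pr[nearby quarry blast | spike, ¬minor quake] ≈ 0.601

Numerator (weight on configurations with nearby quarry blast): 0.058140 + 0.011340 = 0.069480
The normalizing constant is 0.05·0.85·0.91 + 0.76·0.85·0.09 + 0.48·0.15·0.91 + 0.84·0.15·0.09 = 0.173675
Posterior = 0.069480 / 0.173675 ≈ 0.400

Now condition on the additional information:
For the numerator, keep only nearby quarry blast=true terms: 0.76·0.09 = 0.068400
The normalizing constant is 0.05·0.91 + 0.76·0.09 = 0.113900
P(nearby quarry blast | spike, ¬minor quake) = 0.068400/0.113900 ≈ 0.601
Ruling out minor quake raises the posterior on nearby quarry blast — the flip side of explaining away.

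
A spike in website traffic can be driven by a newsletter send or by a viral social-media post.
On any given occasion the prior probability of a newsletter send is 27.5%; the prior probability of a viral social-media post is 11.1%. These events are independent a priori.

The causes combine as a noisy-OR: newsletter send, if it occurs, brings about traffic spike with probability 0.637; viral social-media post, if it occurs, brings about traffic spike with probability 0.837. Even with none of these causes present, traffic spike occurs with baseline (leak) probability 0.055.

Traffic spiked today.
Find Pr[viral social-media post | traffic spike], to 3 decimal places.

Pr[viral social-media post | traffic spike] ≈ 0.331

Under noisy-OR, P(traffic spike | causes) = 1 − (1−0.055)·∏(1−qᵢ) over the active causes.
Sum P(traffic spike|·) weighted by the priors over the 4 (newsletter send, viral social-media post) configurations:
  P(traffic spike) = 0.055·0.725·0.889 + 0.845965·0.725·0.111 + 0.656965·0.275·0.889 + 0.944085·0.275·0.111
        = 0.035449 + 0.068079 + 0.160612 + 0.028818 = 0.292958
The terms with viral social-media post present sum to 0.096897, so
  P(viral social-media post | traffic spike) = 0.096897 / 0.292958 ≈ 0.331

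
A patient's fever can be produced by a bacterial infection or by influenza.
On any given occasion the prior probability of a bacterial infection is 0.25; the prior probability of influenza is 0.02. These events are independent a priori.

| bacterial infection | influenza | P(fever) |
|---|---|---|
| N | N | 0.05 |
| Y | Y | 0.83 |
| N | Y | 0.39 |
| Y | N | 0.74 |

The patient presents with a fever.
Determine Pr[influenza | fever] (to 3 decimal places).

Sum P(fever|·) weighted by the priors over the 4 (bacterial infection, influenza) configurations:
  P(fever) = 0.05·0.75·0.98 + 0.39·0.75·0.02 + 0.74·0.25·0.98 + 0.83·0.25·0.02
        = 0.036750 + 0.005850 + 0.181300 + 0.004150 = 0.228050
The terms with influenza present sum to 0.010000, so
  P(influenza | fever) = 0.010000 / 0.228050 ≈ 0.044

Pr[influenza | fever] ≈ 0.044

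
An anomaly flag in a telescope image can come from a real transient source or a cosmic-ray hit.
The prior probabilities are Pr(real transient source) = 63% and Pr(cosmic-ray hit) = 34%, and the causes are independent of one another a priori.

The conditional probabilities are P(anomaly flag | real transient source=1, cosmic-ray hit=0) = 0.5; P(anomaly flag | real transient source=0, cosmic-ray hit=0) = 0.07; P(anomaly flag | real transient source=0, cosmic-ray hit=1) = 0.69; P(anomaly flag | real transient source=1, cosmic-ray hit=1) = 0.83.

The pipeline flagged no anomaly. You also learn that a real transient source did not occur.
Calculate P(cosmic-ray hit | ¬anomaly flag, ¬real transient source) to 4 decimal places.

P(¬anomaly flag | ¬real transient source) = 0.93·0.66 + 0.31·0.34 = 0.613800 + 0.105400 = 0.719200
Restricting to configurations with cosmic-ray hit present: 0.31·0.34 = 0.105400.
P(cosmic-ray hit | ¬anomaly flag, ¬real transient source) = 0.105400 / 0.719200 ≈ 0.1466

P(cosmic-ray hit | ¬anomaly flag, ¬real transient source) ≈ 0.1466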